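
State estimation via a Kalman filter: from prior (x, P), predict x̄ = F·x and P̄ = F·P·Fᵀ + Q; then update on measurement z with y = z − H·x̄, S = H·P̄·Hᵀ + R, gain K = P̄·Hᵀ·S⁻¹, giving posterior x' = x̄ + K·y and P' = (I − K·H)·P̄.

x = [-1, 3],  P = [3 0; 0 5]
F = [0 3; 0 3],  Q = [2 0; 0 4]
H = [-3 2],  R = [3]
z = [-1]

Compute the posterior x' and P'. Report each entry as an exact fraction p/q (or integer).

x̄ = F·x = [9, 9]
P̄ = F·P·Fᵀ + Q = [47 45; 45 49]
y = z − H·x̄ = [8]
S = H·P̄·Hᵀ + R = [82]
K = P̄·Hᵀ·S⁻¹ = [-51/82; -37/82]
x' = x̄ + K·y = [165/41, 221/41]
P' = (I − K·H)·P̄ = [1253/82 1803/82; 1803/82 2649/82]

x' = [165/41, 221/41]
P' = [1253/82 1803/82; 1803/82 2649/82]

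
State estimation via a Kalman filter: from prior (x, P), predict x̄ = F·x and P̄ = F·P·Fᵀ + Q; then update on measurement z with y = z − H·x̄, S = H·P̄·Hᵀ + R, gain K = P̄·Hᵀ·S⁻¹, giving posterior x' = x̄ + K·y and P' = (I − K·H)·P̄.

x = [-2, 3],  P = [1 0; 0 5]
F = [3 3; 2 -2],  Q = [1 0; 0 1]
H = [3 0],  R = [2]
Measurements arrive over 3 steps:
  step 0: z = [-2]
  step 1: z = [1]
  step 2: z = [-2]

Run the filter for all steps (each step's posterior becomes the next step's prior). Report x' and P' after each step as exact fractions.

step 0: x' = [-324/497, -4178/497], P' = [110/497 -48/497; -48/497 7241/497]
step 1: x' = [85182/296561, -697001/296561], P' = [65792/296561 -42786/296561; -42786/296561 1495899/296561]
step 2: x' = [-42580353/61413905, 15817309/8773415], P' = [13581632/61413905 -1225806/8773415; -1225806/8773415 6300043/1253345]

step 0: x̄ = F·x = [3, -10]
step 0: P̄ = F·P·Fᵀ + Q = [55 -24; -24 25]
step 0: y = z − H·x̄ = [-11]
step 0: S = H·P̄·Hᵀ + R = [497]
step 0: K = P̄·Hᵀ·S⁻¹ = [165/497; -72/497]
step 0: x' = x̄ + K·y = [-324/497, -4178/497]
step 0: P' = (I − K·H)·P̄ = [110/497 -48/497; -48/497 7241/497]
step 1: x̄ = F·x = [-13506/497, 7708/497]
step 1: P̄ = F·P·Fᵀ + Q = [65792/497 -42786/497; -42786/497 30285/497]
step 1: y = z − H·x̄ = [41015/497]
step 1: S = H·P̄·Hᵀ + R = [593122/497]
step 1: K = P̄·Hᵀ·S⁻¹ = [98688/296561; -64179/296561]
step 1: x' = x̄ + K·y = [85182/296561, -697001/296561]
step 1: P' = (I − K·H)·P̄ = [65792/296561 -42786/296561; -42786/296561 1495899/296561]
step 2: x̄ = F·x = [-1835457/296561, 1564366/296561]
step 2: P̄ = F·P·Fᵀ + Q = [13581632/296561 -8580642/296561; -8580642/296561 6885613/296561]
step 2: y = z − H·x̄ = [4913249/296561]
step 2: S = H·P̄·Hᵀ + R = [122827810/296561]
step 2: K = P̄·Hᵀ·S⁻¹ = [20372448/61413905; -1838709/8773415]
step 2: x' = x̄ + K·y = [-42580353/61413905, 15817309/8773415]
step 2: P' = (I − K·H)·P̄ = [13581632/61413905 -1225806/8773415; -1225806/8773415 6300043/1253345]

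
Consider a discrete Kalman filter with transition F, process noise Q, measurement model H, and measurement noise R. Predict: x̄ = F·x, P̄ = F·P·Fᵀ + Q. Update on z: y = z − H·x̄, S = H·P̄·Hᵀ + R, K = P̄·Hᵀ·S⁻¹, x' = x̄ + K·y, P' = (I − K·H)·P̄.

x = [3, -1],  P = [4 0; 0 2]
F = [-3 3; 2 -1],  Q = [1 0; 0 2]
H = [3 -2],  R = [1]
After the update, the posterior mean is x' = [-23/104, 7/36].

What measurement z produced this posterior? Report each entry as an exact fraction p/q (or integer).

x̄ = F·x = [-12, 7]
P̄ = F·P·Fᵀ + Q = [55 -30; -30 20]
S = H·P̄·Hᵀ + R = [936]
K = P̄·Hᵀ·S⁻¹ = [25/104; -5/36]
x' − x̄ = [1225/104, -245/36] = K·y
y = (KᵀK)⁻¹·Kᵀ·(x' − x̄) = [49]
z = y + H·x̄ = [49] + [-50] = [-1]

z = [-1]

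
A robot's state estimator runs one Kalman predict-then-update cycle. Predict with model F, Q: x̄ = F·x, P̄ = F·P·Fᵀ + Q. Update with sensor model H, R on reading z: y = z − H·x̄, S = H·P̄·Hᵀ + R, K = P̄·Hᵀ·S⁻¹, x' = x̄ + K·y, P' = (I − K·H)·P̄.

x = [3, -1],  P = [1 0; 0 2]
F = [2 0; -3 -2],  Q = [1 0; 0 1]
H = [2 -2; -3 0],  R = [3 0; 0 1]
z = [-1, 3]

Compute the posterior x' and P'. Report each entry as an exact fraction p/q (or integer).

x̄ = F·x = [6, -7]
P̄ = F·P·Fᵀ + Q = [5 -6; -6 18]
y = z − H·x̄ = [-27, 21]
S = H·P̄·Hᵀ + R = [143 -66; -66 46]
K = P̄·Hᵀ·S⁻¹ = [1/101 -63/202; -510/1111 -27/101]
x' = x̄ + K·y = [-165/202, -244/1111]
P' = (I − K·H)·P̄ = [21/202 9/101; 9/101 864/1111]

x' = [-165/202, -244/1111]
P' = [21/202 9/101; 9/101 864/1111]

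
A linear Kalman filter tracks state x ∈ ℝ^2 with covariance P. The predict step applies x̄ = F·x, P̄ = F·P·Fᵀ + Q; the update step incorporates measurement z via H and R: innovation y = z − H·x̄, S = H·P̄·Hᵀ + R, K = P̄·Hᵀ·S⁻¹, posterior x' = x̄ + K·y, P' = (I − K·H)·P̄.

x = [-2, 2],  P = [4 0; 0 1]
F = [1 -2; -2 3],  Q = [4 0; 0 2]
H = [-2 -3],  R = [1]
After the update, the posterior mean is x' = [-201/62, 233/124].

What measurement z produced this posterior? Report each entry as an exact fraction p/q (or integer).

z = [1]

x̄ = F·x = [-6, 10]
P̄ = F·P·Fᵀ + Q = [12 -14; -14 27]
S = H·P̄·Hᵀ + R = [124]
K = P̄·Hᵀ·S⁻¹ = [9/62; -53/124]
x' − x̄ = [171/62, -1007/124] = K·y
y = (KᵀK)⁻¹·Kᵀ·(x' − x̄) = [19]
z = y + H·x̄ = [19] + [-18] = [1]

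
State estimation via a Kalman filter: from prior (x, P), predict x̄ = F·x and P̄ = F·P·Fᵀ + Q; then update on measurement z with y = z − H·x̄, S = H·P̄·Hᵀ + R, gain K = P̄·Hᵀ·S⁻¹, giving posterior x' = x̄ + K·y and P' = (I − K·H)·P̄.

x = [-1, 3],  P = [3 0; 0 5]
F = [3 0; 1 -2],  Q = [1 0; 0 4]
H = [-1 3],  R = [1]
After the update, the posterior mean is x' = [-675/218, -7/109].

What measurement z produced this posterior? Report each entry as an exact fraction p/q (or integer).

z = [3]

x̄ = F·x = [-3, -7]
P̄ = F·P·Fᵀ + Q = [28 9; 9 27]
S = H·P̄·Hᵀ + R = [218]
K = P̄·Hᵀ·S⁻¹ = [-1/218; 36/109]
x' − x̄ = [-21/218, 756/109] = K·y
y = (KᵀK)⁻¹·Kᵀ·(x' − x̄) = [21]
z = y + H·x̄ = [21] + [-18] = [3]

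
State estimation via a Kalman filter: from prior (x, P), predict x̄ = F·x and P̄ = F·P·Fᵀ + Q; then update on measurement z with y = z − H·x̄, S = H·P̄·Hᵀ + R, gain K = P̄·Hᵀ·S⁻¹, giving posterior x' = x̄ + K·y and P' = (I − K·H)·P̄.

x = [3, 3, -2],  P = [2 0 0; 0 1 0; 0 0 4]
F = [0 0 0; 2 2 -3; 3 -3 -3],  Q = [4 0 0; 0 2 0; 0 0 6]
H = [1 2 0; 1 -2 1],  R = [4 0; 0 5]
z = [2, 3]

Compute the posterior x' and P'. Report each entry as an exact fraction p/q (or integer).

x̄ = F·x = [0, 18, 6]
P̄ = F·P·Fᵀ + Q = [4 0 0; 0 50 42; 0 42 69]
y = z − H·x̄ = [-34, 33]
S = H·P̄·Hᵀ + R = [208 -112; -112 110]
K = P̄·Hᵀ·S⁻¹ = [111/1292 40/323; 563/1292 -27/323; 945/1292 393/646]
x' = x̄ + K·y = [753/646, 275/646, 390/323]
P' = (I − K·H)·P̄ = [1021/323 -455/323 -1731/323; -455/323 509/323 1338/323; -1731/323 1338/323 10779/646]

x' = [753/646, 275/646, 390/323]
P' = [1021/323 -455/323 -1731/323; -455/323 509/323 1338/323; -1731/323 1338/323 10779/646]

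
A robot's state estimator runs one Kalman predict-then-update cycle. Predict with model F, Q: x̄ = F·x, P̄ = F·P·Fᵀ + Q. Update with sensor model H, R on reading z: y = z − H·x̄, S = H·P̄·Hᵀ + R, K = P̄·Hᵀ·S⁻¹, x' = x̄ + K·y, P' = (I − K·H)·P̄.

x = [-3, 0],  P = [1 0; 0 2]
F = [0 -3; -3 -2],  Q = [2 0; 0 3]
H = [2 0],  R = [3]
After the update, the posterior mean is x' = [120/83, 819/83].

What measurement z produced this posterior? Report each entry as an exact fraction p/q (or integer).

x̄ = F·x = [0, 9]
P̄ = F·P·Fᵀ + Q = [20 12; 12 20]
S = H·P̄·Hᵀ + R = [83]
K = P̄·Hᵀ·S⁻¹ = [40/83; 24/83]
x' − x̄ = [120/83, 72/83] = K·y
y = (KᵀK)⁻¹·Kᵀ·(x' − x̄) = [3]
z = y + H·x̄ = [3] + [0] = [3]

z = [3]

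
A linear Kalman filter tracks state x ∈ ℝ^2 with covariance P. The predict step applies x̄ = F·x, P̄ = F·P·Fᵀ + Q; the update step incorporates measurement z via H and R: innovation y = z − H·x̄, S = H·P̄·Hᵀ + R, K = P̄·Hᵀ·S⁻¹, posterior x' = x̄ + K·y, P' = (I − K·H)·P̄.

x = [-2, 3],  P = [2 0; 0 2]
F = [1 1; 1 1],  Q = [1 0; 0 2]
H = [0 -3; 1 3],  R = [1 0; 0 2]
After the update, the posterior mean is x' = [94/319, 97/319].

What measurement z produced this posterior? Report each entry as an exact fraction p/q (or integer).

z = [-1, 1]

x̄ = F·x = [1, 1]
P̄ = F·P·Fᵀ + Q = [5 4; 4 6]
S = H·P̄·Hᵀ + R = [55 -66; -66 85]
K = P̄·Hᵀ·S⁻¹ = [102/319 13/29; -78/319 2/29]
x' − x̄ = [-225/319, -222/319] = K·y
y = (KᵀK)⁻¹·Kᵀ·(x' − x̄) = [2, -3]
z = y + H·x̄ = [2, -3] + [-3, 4] = [-1, 1]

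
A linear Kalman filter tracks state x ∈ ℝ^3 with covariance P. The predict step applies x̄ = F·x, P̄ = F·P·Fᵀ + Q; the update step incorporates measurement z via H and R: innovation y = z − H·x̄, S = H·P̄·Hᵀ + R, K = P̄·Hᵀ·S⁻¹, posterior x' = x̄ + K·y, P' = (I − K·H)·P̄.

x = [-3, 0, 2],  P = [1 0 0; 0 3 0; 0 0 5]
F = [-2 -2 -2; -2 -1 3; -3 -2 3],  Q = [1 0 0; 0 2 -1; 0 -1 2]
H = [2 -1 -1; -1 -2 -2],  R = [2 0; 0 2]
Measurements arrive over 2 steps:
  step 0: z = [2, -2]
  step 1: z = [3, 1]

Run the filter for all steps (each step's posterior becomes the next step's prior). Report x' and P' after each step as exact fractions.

step 0: x̄ = F·x = [2, 12, 15]
step 0: P̄ = F·P·Fᵀ + Q = [37 -20 -12; -20 54 56; -12 56 68]
step 0: y = z − H·x̄ = [25, 54]
step 0: S = H·P̄·Hᵀ + R = [512 490; 490 847]
step 0: K = P̄·Hᵀ·S⁻¹ = [2734/6913 -9529/48391; -2075/13826 -7225/48391; -347/6913 -12078/48391]
step 0: x' = x̄ + K·y = [60666/48391, 17959/96782, 12928/48391]
step 0: P' = (I − K·H)·P̄ = [19122/48391 -2920/48391 2888/48391; -2920/48391 78739/48391 -70054/48391; 2888/48391 -70054/48391 80688/48391]
step 1: x̄ = F·x = [-165147/48391, -5905/3122, -161173/48391]
step 1: P̄ = F·P·Fᵀ + Q = [201899/48391 218/1561 56468/48391; 218/1561 43619/1561 48927/1561; 56468/48391 48927/1561 2063652/48391]
step 1: y = z − H·x̄ = [445533/96782, -622157/48391]
step 1: S = H·P̄·Hᵀ + R = [7100789/48391 12305154/48391; 12305154/48391 26348845/48391]
step 1: K = P̄·Hᵀ·S⁻¹ = [268936134/737343179 -134784197/737343179; -93993610/737343179 -116860650/737343179; -52779611/737343179 -177318052/737343179]
step 1: x' = x̄ + K·y = [454565497/737343179, -649713125/1474686358, -838076259/1474686358]
step 1: P' = (I − K·H)·P̄ = [269062586/737343179 -28450628/737343179 28703532/737343179; -28450628/737343179 1184480241/737343179 -1053394277/737343179; 28703532/737343179 -1053394277/737343179 1216360563/737343179]

step 0: x' = [60666/48391, 17959/96782, 12928/48391], P' = [19122/48391 -2920/48391 2888/48391; -2920/48391 78739/48391 -70054/48391; 2888/48391 -70054/48391 80688/48391]
step 1: x' = [454565497/737343179, -649713125/1474686358, -838076259/1474686358], P' = [269062586/737343179 -28450628/737343179 28703532/737343179; -28450628/737343179 1184480241/737343179 -1053394277/737343179; 28703532/737343179 -1053394277/737343179 1216360563/737343179]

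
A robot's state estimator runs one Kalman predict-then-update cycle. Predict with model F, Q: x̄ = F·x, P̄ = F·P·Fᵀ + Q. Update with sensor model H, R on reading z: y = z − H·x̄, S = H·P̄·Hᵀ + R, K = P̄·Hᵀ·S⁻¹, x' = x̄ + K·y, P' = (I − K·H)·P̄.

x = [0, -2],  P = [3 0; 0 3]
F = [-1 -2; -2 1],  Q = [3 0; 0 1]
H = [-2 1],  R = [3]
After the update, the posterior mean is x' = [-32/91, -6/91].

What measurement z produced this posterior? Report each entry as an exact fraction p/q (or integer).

x̄ = F·x = [4, -2]
P̄ = F·P·Fᵀ + Q = [18 0; 0 16]
S = H·P̄·Hᵀ + R = [91]
K = P̄·Hᵀ·S⁻¹ = [-36/91; 16/91]
x' − x̄ = [-396/91, 176/91] = K·y
y = (KᵀK)⁻¹·Kᵀ·(x' − x̄) = [11]
z = y + H·x̄ = [11] + [-10] = [1]

z = [1]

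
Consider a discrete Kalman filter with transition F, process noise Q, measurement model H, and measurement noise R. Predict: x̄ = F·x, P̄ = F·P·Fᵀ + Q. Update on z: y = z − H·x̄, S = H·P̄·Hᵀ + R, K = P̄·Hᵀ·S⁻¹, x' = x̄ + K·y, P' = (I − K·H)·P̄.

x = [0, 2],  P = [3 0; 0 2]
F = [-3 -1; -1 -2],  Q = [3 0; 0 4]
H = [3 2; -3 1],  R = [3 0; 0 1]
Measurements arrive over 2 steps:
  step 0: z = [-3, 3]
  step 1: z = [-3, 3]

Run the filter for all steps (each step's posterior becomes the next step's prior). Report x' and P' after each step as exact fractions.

step 0: x' = [-26462/26373, -1347/8791], P' = [2273/26373 324/8791; 324/8791 3747/8791]
step 1: x' = [-13173753/14316287, 501726/14316287], P' = [4853019/57265148 2038203/57265148; 2038203/57265148 23628507/57265148]

step 0: x̄ = F·x = [-2, -4]
step 0: P̄ = F·P·Fᵀ + Q = [32 13; 13 15]
step 0: y = z − H·x̄ = [11, 1]
step 0: S = H·P̄·Hᵀ + R = [507 -297; -297 226]
step 0: K = P̄·Hᵀ·S⁻¹ = [2921/26373 -1949/8791; 2822/8791 2775/8791]
step 0: x' = x̄ + K·y = [-26462/26373, -1347/8791]
step 0: P' = (I − K·H)·P̄ = [2273/26373 324/8791; 324/8791 3747/8791]
step 1: x̄ = F·x = [27809/8791, 34544/26373]
step 1: P̄ = F·P·Fᵀ + Q = [38883/8791 12035/8791; 12035/8791 156617/26373]
step 1: y = z − H·x̄ = [-398488/26373, 294856/26373]
step 1: S = H·P̄·Hᵀ + R = [2188688/26373 -844922/26373; -844922/26373 1016201/26373]
step 1: K = P̄·Hᵀ·S⁻¹ = [6211821/57265148 -6260427/28632574; 17790541/57265148 8756949/28632574]
step 1: x' = x̄ + K·y = [-13173753/14316287, 501726/14316287]
step 1: P' = (I − K·H)·P̄ = [4853019/57265148 2038203/57265148; 2038203/57265148 23628507/57265148]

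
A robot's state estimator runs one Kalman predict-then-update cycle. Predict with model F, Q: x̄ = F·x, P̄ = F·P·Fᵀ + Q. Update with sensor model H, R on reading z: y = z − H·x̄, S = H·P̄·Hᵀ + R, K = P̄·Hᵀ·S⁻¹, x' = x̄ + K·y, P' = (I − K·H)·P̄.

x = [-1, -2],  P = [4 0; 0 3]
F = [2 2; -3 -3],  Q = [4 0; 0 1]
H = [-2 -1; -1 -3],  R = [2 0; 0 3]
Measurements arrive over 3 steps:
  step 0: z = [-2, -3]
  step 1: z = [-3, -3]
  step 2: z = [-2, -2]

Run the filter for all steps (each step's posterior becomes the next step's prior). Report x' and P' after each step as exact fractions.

step 0: x' = [539/1315, 709/789], P' = [1026/1315 -122/263; -122/263 436/789]
step 1: x' = [1228776/827111, 125399/827111], P' = [602244/827111 -337976/827111; -337976/827111 1225762/2481333]
step 2: x' = [640399410/520063459, -241051628/1560190377], P' = [378663732/520063459 -212499064/520063459; -212499064/520063459 770690378/1560190377]

step 0: x̄ = F·x = [-6, 9]
step 0: P̄ = F·P·Fᵀ + Q = [32 -42; -42 64]
step 0: y = z − H·x̄ = [-5, 18]
step 0: S = H·P̄·Hᵀ + R = [26 -38; -38 359]
step 0: K = P̄·Hᵀ·S⁻¹ = [-721/1315 268/1315; 148/789 -314/789]
step 0: x' = x̄ + K·y = [539/1315, 709/789]
step 0: P' = (I − K·H)·P̄ = [1026/1315 -122/263; -122/263 436/789]
step 1: x̄ = F·x = [10324/3945, -5162/1315]
step 1: P̄ = F·P·Fᵀ + Q = [22172/3945 -3196/1315; -3196/1315 6109/1315]
step 1: y = z − H·x̄ = [-6673/3945, -47969/3945]
step 1: S = H·P̄·Hᵀ + R = [76553/3945 32209/3945; 32209/3945 141422/3945]
step 1: K = P̄·Hᵀ·S⁻¹ = [-13976/26681 137228/827111; 12937/80043 -887786/2481333]
step 1: x' = x̄ + K·y = [1228776/827111, 125399/827111]
step 1: P' = (I − K·H)·P̄ = [602244/827111 -337976/827111; -337976/827111 1225762/2481333]
step 2: x̄ = F·x = [2708350/827111, -4062525/827111]
step 2: P̄ = F·P·Fᵀ + Q = [13943884/2481333 -2009276/827111; -2009276/827111 3841025/827111]
step 2: y = z − H·x̄ = [-300047/827111, -11133447/827111]
step 2: S = H·P̄·Hᵀ + R = [48149965/2481333 20262197/2481333; 20262197/2481333 88928590/2481333]
step 2: K = P̄·Hᵀ·S⁻¹ = [-272414200/520063459 86277820/520063459; 252152003/1560190377 -558191314/1560190377]
step 2: x' = x̄ + K·y = [640399410/520063459, -241051628/1560190377]
step 2: P' = (I − K·H)·P̄ = [378663732/520063459 -212499064/520063459; -212499064/520063459 770690378/1560190377]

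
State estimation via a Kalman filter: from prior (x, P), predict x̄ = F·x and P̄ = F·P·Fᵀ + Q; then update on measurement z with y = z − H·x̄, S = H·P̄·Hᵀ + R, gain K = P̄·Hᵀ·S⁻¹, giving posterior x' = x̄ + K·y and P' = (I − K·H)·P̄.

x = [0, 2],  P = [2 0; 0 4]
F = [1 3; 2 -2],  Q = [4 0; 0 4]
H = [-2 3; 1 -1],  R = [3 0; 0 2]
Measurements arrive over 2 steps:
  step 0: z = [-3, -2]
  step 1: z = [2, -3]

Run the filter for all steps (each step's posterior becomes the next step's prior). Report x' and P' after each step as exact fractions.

step 0: x' = [-333/152, -40/19], P' = [4137/608 90/19; 90/19 68/19]
step 1: x' = [-2484499/633871, -1072462/633871], P' = [5659194/633871 3896568/633871; 3896568/633871 2855700/633871]

step 0: x̄ = F·x = [6, -4]
step 0: P̄ = F·P·Fᵀ + Q = [42 -20; -20 28]
step 0: y = z − H·x̄ = [21, -12]
step 0: S = H·P̄·Hᵀ + R = [663 -268; -268 112]
step 0: K = P̄·Hᵀ·S⁻¹ = [61/304 1257/1216; 8/19 11/19]
step 0: x' = x̄ + K·y = [-333/152, -40/19]
step 0: P' = (I − K·H)·P̄ = [4137/608 90/19; 90/19 68/19]
step 1: x̄ = F·x = [-1293/152, -13/76]
step 1: P̄ = F·P·Fᵀ + Q = [43433/608 3369/304; 3369/304 1161/152]
step 1: y = z − H·x̄ = [-29/2, 811/152]
step 1: S = H·P̄·Hᵀ + R = [449/2 -883/8; -883/8 35817/608]
step 1: K = P̄·Hᵀ·S⁻¹ = [123772/633871 881313/633871; 257988/633871 520434/633871]
step 1: x' = x̄ + K·y = [-2484499/633871, -1072462/633871]
step 1: P' = (I − K·H)·P̄ = [5659194/633871 3896568/633871; 3896568/633871 2855700/633871]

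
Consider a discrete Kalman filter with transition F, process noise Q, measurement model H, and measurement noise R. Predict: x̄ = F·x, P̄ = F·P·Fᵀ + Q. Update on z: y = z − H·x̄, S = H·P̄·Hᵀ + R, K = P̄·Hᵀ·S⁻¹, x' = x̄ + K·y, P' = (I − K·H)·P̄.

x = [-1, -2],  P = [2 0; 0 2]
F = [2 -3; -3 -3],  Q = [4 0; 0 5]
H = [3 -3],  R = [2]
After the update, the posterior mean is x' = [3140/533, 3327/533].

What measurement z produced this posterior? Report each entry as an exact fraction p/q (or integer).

x̄ = F·x = [4, 9]
P̄ = F·P·Fᵀ + Q = [30 6; 6 41]
S = H·P̄·Hᵀ + R = [533]
K = P̄·Hᵀ·S⁻¹ = [72/533; -105/533]
x' − x̄ = [1008/533, -1470/533] = K·y
y = (KᵀK)⁻¹·Kᵀ·(x' − x̄) = [14]
z = y + H·x̄ = [14] + [-15] = [-1]

z = [-1]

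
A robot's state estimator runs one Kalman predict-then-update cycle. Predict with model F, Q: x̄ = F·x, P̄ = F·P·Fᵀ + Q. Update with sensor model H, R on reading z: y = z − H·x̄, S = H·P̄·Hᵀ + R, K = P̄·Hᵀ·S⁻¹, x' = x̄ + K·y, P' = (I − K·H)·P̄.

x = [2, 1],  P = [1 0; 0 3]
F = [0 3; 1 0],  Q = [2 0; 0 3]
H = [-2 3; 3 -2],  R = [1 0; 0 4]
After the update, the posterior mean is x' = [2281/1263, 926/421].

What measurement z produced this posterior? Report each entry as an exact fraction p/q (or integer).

x̄ = F·x = [3, 2]
P̄ = F·P·Fᵀ + Q = [29 0; 0 4]
S = H·P̄·Hᵀ + R = [153 -198; -198 281]
K = P̄·Hᵀ·S⁻¹ = [928/3789 203/421; 596/1263 128/421]
x' − x̄ = [-1508/1263, 84/421] = K·y
y = (KᵀK)⁻¹·Kᵀ·(x' − x̄) = [3, -4]
z = y + H·x̄ = [3, -4] + [0, 5] = [3, 1]

z = [3, 1]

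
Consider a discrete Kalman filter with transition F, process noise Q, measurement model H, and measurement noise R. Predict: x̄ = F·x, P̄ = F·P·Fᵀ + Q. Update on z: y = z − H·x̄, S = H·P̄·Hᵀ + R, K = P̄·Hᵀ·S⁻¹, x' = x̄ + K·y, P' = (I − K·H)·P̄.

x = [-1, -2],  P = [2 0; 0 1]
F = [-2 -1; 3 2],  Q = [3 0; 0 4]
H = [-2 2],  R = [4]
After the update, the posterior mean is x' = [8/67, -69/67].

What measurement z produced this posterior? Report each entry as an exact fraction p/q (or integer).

x̄ = F·x = [4, -7]
P̄ = F·P·Fᵀ + Q = [12 -14; -14 26]
S = H·P̄·Hᵀ + R = [268]
K = P̄·Hᵀ·S⁻¹ = [-13/67; 20/67]
x' − x̄ = [-260/67, 400/67] = K·y
y = (KᵀK)⁻¹·Kᵀ·(x' − x̄) = [20]
z = y + H·x̄ = [20] + [-22] = [-2]

z = [-2]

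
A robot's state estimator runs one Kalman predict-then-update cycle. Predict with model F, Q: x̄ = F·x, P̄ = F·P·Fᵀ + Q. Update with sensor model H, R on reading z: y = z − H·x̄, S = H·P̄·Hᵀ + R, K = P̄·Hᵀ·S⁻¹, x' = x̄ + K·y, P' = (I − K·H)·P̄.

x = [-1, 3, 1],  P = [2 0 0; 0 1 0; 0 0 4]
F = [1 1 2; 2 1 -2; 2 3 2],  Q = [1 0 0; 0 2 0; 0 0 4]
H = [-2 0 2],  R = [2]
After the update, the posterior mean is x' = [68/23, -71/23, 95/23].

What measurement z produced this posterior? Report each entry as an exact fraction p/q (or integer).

z = [2]

x̄ = F·x = [4, -1, 9]
P̄ = F·P·Fᵀ + Q = [20 -11 23; -11 27 -5; 23 -5 37]
S = H·P̄·Hᵀ + R = [46]
K = P̄·Hᵀ·S⁻¹ = [3/23; 6/23; 14/23]
x' − x̄ = [-24/23, -48/23, -112/23] = K·y
y = (KᵀK)⁻¹·Kᵀ·(x' − x̄) = [-8]
z = y + H·x̄ = [-8] + [10] = [2]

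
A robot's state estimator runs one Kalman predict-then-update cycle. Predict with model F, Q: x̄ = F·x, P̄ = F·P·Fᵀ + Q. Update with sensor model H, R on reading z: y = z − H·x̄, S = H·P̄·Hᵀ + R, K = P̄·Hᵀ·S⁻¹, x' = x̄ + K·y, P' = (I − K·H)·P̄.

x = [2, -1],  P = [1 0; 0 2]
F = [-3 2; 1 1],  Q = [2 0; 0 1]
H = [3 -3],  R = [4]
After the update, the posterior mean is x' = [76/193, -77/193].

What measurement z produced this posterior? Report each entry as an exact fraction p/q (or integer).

x̄ = F·x = [-8, 1]
P̄ = F·P·Fᵀ + Q = [19 1; 1 4]
S = H·P̄·Hᵀ + R = [193]
K = P̄·Hᵀ·S⁻¹ = [54/193; -9/193]
x' − x̄ = [1620/193, -270/193] = K·y
y = (KᵀK)⁻¹·Kᵀ·(x' − x̄) = [30]
z = y + H·x̄ = [30] + [-27] = [3]

z = [3]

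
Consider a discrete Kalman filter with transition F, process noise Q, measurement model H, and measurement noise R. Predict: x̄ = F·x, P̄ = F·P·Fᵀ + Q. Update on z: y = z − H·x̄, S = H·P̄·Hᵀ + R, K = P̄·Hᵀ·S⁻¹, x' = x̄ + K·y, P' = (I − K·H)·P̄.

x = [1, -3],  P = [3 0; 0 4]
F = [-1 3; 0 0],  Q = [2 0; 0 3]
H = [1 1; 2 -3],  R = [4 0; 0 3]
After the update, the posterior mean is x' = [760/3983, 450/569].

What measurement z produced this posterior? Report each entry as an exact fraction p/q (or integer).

x̄ = F·x = [-10, 0]
P̄ = F·P·Fᵀ + Q = [41 0; 0 3]
S = H·P̄·Hᵀ + R = [48 73; 73 194]
K = P̄·Hᵀ·S⁻¹ = [1968/3983 943/3983; 177/569 -93/569]
x' − x̄ = [40590/3983, 450/569] = K·y
y = (KᵀK)⁻¹·Kᵀ·(x' − x̄) = [12, 18]
z = y + H·x̄ = [12, 18] + [-10, -20] = [2, -2]

z = [2, -2]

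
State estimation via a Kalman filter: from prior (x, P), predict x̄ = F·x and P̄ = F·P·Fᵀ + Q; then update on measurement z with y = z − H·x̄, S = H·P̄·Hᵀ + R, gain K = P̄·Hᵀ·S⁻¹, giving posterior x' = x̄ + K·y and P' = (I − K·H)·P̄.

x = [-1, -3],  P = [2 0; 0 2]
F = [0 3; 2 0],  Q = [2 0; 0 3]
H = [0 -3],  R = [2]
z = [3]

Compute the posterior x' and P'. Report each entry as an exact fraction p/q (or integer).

x̄ = F·x = [-9, -2]
P̄ = F·P·Fᵀ + Q = [20 0; 0 11]
y = z − H·x̄ = [-3]
S = H·P̄·Hᵀ + R = [101]
K = P̄·Hᵀ·S⁻¹ = [0; -33/101]
x' = x̄ + K·y = [-9, -103/101]
P' = (I − K·H)·P̄ = [20 0; 0 22/101]

x' = [-9, -103/101]
P' = [20 0; 0 22/101]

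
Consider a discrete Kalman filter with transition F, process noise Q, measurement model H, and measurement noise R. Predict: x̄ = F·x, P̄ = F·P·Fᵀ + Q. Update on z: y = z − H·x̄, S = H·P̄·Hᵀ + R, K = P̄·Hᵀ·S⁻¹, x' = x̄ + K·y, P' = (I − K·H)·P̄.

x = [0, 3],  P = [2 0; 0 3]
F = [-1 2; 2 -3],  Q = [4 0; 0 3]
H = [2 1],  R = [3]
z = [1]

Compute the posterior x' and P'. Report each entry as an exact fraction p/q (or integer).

x̄ = F·x = [6, -9]
P̄ = F·P·Fᵀ + Q = [18 -22; -22 38]
y = z − H·x̄ = [-2]
S = H·P̄·Hᵀ + R = [25]
K = P̄·Hᵀ·S⁻¹ = [14/25; -6/25]
x' = x̄ + K·y = [122/25, -213/25]
P' = (I − K·H)·P̄ = [254/25 -466/25; -466/25 914/25]

x' = [122/25, -213/25]
P' = [254/25 -466/25; -466/25 914/25]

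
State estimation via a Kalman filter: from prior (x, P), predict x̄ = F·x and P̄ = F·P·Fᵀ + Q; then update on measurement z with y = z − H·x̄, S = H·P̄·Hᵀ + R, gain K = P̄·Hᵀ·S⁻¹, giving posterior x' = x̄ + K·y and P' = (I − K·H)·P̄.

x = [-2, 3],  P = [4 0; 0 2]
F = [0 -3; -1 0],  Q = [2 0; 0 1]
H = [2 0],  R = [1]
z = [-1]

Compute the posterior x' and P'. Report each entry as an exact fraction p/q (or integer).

x' = [-49/81, 2]
P' = [20/81 0; 0 5]

x̄ = F·x = [-9, 2]
P̄ = F·P·Fᵀ + Q = [20 0; 0 5]
y = z − H·x̄ = [17]
S = H·P̄·Hᵀ + R = [81]
K = P̄·Hᵀ·S⁻¹ = [40/81; 0]
x' = x̄ + K·y = [-49/81, 2]
P' = (I − K·H)·P̄ = [20/81 0; 0 5]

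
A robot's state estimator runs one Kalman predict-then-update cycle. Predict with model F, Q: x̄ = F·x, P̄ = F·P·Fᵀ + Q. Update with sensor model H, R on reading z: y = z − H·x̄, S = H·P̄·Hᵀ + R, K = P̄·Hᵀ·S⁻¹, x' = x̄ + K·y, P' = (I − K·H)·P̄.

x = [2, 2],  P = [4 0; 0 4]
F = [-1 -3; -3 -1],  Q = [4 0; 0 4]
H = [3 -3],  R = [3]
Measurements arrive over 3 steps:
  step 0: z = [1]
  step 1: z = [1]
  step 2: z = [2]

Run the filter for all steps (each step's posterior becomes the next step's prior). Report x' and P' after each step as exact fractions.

step 0: x̄ = F·x = [-8, -8]
step 0: P̄ = F·P·Fᵀ + Q = [44 24; 24 44]
step 0: y = z − H·x̄ = [1]
step 0: S = H·P̄·Hᵀ + R = [363]
step 0: K = P̄·Hᵀ·S⁻¹ = [20/121; -20/121]
step 0: x' = x̄ + K·y = [-948/121, -988/121]
step 0: P' = (I − K·H)·P̄ = [4124/121 4104/121; 4104/121 4124/121]
step 1: x̄ = F·x = [3912/121, 3832/121]
step 1: P̄ = F·P·Fᵀ + Q = [66348/121 65784/121; 65784/121 66348/121]
step 1: y = z − H·x̄ = [-119/121]
step 1: S = H·P̄·Hᵀ + R = [10515/121]
step 1: K = P̄·Hᵀ·S⁻¹ = [564/3505; -564/3505]
step 1: x' = x̄ + K·y = [112764/3505, 111556/3505]
step 1: P' = (I − K·H)·P̄ = [1914012/3505 1913448/3505; 1913448/3505 1914012/3505]
step 2: x̄ = F·x = [-447432/3505, -449848/3505]
step 2: P̄ = F·P·Fᵀ + Q = [30634828/3505 30618552/3505; 30618552/3505 30634828/3505]
step 2: y = z − H·x̄ = [-238/3505]
step 2: S = H·P̄·Hᵀ + R = [303483/3505]
step 2: K = P̄·Hᵀ·S⁻¹ = [16276/101161; -16276/101161]
step 2: x' = x̄ + K·y = [-12914848/101161, -12982368/101161]
step 2: P' = (I − K·H)·P̄ = [883952956/101161 883936680/101161; 883936680/101161 883952956/101161]

step 0: x' = [-948/121, -988/121], P' = [4124/121 4104/121; 4104/121 4124/121]
step 1: x' = [112764/3505, 111556/3505], P' = [1914012/3505 1913448/3505; 1913448/3505 1914012/3505]
step 2: x' = [-12914848/101161, -12982368/101161], P' = [883952956/101161 883936680/101161; 883936680/101161 883952956/101161]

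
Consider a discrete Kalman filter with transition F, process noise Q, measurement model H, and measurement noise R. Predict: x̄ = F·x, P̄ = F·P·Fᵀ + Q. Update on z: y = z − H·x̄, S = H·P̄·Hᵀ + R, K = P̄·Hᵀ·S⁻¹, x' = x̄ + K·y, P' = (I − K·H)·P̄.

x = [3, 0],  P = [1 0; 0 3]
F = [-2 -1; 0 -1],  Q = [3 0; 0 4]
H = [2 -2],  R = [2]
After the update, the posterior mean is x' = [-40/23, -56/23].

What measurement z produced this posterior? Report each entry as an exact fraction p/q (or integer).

x̄ = F·x = [-6, 0]
P̄ = F·P·Fᵀ + Q = [10 3; 3 7]
S = H·P̄·Hᵀ + R = [46]
K = P̄·Hᵀ·S⁻¹ = [7/23; -4/23]
x' − x̄ = [98/23, -56/23] = K·y
y = (KᵀK)⁻¹·Kᵀ·(x' − x̄) = [14]
z = y + H·x̄ = [14] + [-12] = [2]

z = [2]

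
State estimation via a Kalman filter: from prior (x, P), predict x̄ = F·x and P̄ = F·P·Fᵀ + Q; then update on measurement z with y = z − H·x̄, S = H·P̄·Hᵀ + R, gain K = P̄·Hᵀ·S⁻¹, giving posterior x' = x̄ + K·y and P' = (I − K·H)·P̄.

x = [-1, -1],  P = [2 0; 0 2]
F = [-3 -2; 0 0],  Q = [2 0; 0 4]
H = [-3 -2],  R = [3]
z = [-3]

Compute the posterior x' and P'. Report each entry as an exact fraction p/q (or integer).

x̄ = F·x = [5, 0]
P̄ = F·P·Fᵀ + Q = [28 0; 0 4]
y = z − H·x̄ = [12]
S = H·P̄·Hᵀ + R = [271]
K = P̄·Hᵀ·S⁻¹ = [-84/271; -8/271]
x' = x̄ + K·y = [347/271, -96/271]
P' = (I − K·H)·P̄ = [532/271 -672/271; -672/271 1020/271]

x' = [347/271, -96/271]
P' = [532/271 -672/271; -672/271 1020/271]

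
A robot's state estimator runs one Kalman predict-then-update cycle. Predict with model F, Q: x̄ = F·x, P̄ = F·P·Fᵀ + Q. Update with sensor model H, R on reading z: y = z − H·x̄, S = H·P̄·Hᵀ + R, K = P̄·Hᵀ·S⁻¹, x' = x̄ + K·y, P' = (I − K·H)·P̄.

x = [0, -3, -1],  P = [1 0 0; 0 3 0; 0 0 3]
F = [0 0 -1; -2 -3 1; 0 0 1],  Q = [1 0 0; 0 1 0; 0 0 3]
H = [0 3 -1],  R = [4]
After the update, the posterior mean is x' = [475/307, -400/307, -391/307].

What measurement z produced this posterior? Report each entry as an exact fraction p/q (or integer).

x̄ = F·x = [1, 8, -1]
P̄ = F·P·Fᵀ + Q = [4 -3 -3; -3 35 3; -3 3 6]
S = H·P̄·Hᵀ + R = [307]
K = P̄·Hᵀ·S⁻¹ = [-6/307; 102/307; 3/307]
x' − x̄ = [168/307, -2856/307, -84/307] = K·y
y = (KᵀK)⁻¹·Kᵀ·(x' − x̄) = [-28]
z = y + H·x̄ = [-28] + [25] = [-3]

z = [-3]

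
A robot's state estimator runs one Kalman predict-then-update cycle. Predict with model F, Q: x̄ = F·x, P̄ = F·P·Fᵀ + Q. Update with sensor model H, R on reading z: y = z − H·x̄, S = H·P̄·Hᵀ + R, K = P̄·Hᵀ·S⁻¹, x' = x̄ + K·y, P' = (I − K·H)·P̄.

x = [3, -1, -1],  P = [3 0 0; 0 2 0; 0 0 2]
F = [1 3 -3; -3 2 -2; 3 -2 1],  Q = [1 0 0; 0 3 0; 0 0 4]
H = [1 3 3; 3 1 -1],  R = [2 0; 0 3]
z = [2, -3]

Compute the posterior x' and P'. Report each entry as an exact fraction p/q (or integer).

x̄ = F·x = [3, -9, 10]
P̄ = F·P·Fᵀ + Q = [40 15 -9; 15 46 -39; -9 -39 41]
y = z − H·x̄ = [-4, 7]
S = H·P̄·Hᵀ + R = [159 213; 213 672]
K = P̄·Hᵀ·S⁻¹ = [2768/20493 3514/20493; -106/1863 394/1863; 6925/20493 -5458/20493]
x' = x̄ + K·y = [75005/20493, -13585/1863, 139024/20493]
P' = (I − K·H)·P̄ = [153160/20493 -22643/1863 199865/20493; -22643/1863 38294/1863 -30817/1863; 199865/20493 -30817/1863 276982/20493]

x' = [75005/20493, -13585/1863, 139024/20493]
P' = [153160/20493 -22643/1863 199865/20493; -22643/1863 38294/1863 -30817/1863; 199865/20493 -30817/1863 276982/20493]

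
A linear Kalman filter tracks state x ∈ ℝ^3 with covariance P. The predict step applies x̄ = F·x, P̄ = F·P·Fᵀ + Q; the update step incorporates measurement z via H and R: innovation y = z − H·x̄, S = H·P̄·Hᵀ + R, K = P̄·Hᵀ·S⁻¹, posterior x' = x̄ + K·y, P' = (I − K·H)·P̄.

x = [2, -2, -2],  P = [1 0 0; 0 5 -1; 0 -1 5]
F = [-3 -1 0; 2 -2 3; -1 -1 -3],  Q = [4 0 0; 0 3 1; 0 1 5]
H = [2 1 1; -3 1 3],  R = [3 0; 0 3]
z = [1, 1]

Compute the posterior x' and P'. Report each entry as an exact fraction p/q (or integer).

x' = [-76380/59123, 396113/59123, -183183/59123]
P' = [181270/59123 -739947/59123 423247/59123; -739947/59123 3425379/59123 -1890108/59123; 423247/59123 -1890108/59123 1070929/59123]

x̄ = F·x = [-4, 2, 6]
P̄ = F·P·Fᵀ + Q = [18 7 5; 7 84 -39; 5 -39 50]
y = z − H·x̄ = [1, -31]
S = H·P̄·Hᵀ + R = [179 -22; -22 333]
K = P̄·Hᵀ·S⁻¹ = [15280/59123 -4672/59123; 18459/59123 -8368/59123; 9105/59123 17646/59123]
x' = x̄ + K·y = [-76380/59123, 396113/59123, -183183/59123]
P' = (I − K·H)·P̄ = [181270/59123 -739947/59123 423247/59123; -739947/59123 3425379/59123 -1890108/59123; 423247/59123 -1890108/59123 1070929/59123]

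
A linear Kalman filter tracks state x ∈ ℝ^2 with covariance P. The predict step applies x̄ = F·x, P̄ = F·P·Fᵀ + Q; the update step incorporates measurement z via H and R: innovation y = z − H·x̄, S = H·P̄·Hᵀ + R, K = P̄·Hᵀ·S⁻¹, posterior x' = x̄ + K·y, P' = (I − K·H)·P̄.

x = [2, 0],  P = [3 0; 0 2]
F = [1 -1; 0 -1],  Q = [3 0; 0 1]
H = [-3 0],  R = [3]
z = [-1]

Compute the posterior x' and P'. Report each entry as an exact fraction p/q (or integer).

x' = [2/5, -2/5]
P' = [8/25 2/25; 2/25 63/25]

x̄ = F·x = [2, 0]
P̄ = F·P·Fᵀ + Q = [8 2; 2 3]
y = z − H·x̄ = [5]
S = H·P̄·Hᵀ + R = [75]
K = P̄·Hᵀ·S⁻¹ = [-8/25; -2/25]
x' = x̄ + K·y = [2/5, -2/5]
P' = (I − K·H)·P̄ = [8/25 2/25; 2/25 63/25]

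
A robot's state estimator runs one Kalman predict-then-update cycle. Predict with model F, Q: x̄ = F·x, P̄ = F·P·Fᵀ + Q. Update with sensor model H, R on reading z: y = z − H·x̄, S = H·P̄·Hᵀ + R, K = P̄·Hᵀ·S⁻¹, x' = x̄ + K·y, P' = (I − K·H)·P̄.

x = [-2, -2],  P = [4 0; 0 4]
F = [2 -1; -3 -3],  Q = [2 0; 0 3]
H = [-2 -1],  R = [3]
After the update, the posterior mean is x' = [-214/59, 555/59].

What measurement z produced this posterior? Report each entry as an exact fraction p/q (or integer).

z = [-2]

x̄ = F·x = [-2, 12]
P̄ = F·P·Fᵀ + Q = [22 -12; -12 75]
S = H·P̄·Hᵀ + R = [118]
K = P̄·Hᵀ·S⁻¹ = [-16/59; -51/118]
x' − x̄ = [-96/59, -153/59] = K·y
y = (KᵀK)⁻¹·Kᵀ·(x' − x̄) = [6]
z = y + H·x̄ = [6] + [-8] = [-2]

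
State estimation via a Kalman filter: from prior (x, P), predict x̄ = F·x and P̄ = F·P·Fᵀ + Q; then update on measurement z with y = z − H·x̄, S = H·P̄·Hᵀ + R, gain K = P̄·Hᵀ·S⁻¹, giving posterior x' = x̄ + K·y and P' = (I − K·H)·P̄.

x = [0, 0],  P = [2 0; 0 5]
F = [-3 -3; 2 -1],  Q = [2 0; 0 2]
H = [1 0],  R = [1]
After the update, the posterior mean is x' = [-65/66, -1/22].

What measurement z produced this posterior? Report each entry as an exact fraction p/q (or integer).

z = [-1]

x̄ = F·x = [0, 0]
P̄ = F·P·Fᵀ + Q = [65 3; 3 15]
S = H·P̄·Hᵀ + R = [66]
K = P̄·Hᵀ·S⁻¹ = [65/66; 1/22]
x' − x̄ = [-65/66, -1/22] = K·y
y = (KᵀK)⁻¹·Kᵀ·(x' − x̄) = [-1]
z = y + H·x̄ = [-1] + [0] = [-1]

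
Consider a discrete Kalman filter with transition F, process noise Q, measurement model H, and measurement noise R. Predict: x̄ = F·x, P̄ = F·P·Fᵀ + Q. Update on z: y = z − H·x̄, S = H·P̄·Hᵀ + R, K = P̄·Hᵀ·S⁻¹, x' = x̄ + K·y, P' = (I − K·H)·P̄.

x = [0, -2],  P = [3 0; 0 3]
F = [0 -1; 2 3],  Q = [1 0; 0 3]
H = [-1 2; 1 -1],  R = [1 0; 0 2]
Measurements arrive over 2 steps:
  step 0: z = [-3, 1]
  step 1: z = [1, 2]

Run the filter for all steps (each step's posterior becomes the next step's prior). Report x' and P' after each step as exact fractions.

step 0: x' = [302/569, -663/569], P' = [791/569 417/569; 417/569 345/569]
step 1: x' = [55361/51367, 40019/51367], P' = [134227/154101 69817/154101; 69817/154101 70093/154101]

step 0: x̄ = F·x = [2, -6]
step 0: P̄ = F·P·Fᵀ + Q = [4 -9; -9 42]
step 0: y = z − H·x̄ = [11, -7]
step 0: S = H·P̄·Hᵀ + R = [209 -115; -115 66]
step 0: K = P̄·Hᵀ·S⁻¹ = [43/569 187/569; 273/569 36/569]
step 0: x' = x̄ + K·y = [302/569, -663/569]
step 0: P' = (I − K·H)·P̄ = [791/569 417/569; 417/569 345/569]
step 1: x̄ = F·x = [663/569, -1385/569]
step 1: P̄ = F·P·Fᵀ + Q = [914/569 -1869/569; -1869/569 12980/569]
step 1: y = z − H·x̄ = [4002/569, -910/569]
step 1: S = H·P̄·Hᵀ + R = [60879/569 -32481/569; -32481/569 18770/569]
step 1: K = P̄·Hᵀ·S⁻¹ = [5407/154101 10735/51367; 70369/154101 -46/51367]
step 1: x' = x̄ + K·y = [55361/51367, 40019/51367]
step 1: P' = (I − K·H)·P̄ = [134227/154101 69817/154101; 69817/154101 70093/154101]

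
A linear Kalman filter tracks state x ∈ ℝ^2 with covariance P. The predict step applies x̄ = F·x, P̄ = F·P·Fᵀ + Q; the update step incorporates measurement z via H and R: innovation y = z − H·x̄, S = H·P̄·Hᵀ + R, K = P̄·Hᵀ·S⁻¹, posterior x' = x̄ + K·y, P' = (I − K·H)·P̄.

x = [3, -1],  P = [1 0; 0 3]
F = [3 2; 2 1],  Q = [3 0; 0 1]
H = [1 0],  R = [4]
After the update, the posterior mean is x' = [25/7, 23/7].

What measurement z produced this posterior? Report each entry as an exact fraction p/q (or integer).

x̄ = F·x = [7, 5]
P̄ = F·P·Fᵀ + Q = [24 12; 12 8]
S = H·P̄·Hᵀ + R = [28]
K = P̄·Hᵀ·S⁻¹ = [6/7; 3/7]
x' − x̄ = [-24/7, -12/7] = K·y
y = (KᵀK)⁻¹·Kᵀ·(x' − x̄) = [-4]
z = y + H·x̄ = [-4] + [7] = [3]

z = [3]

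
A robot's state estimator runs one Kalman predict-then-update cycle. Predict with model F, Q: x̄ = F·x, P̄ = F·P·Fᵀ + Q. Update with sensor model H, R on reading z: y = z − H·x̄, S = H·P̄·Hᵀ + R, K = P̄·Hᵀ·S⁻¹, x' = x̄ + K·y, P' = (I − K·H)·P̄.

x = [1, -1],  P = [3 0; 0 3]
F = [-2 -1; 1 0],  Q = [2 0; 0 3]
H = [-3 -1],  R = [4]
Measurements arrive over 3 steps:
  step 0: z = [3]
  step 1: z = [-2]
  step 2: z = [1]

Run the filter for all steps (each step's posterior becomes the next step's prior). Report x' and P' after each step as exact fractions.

step 0: x̄ = F·x = [-1, 1]
step 0: P̄ = F·P·Fᵀ + Q = [17 -6; -6 6]
step 0: y = z − H·x̄ = [1]
step 0: S = H·P̄·Hᵀ + R = [127]
step 0: K = P̄·Hᵀ·S⁻¹ = [-45/127; 12/127]
step 0: x' = x̄ + K·y = [-172/127, 139/127]
step 0: P' = (I − K·H)·P̄ = [134/127 -222/127; -222/127 618/127]
step 1: x̄ = F·x = [205/127, -172/127]
step 1: P̄ = F·P·Fᵀ + Q = [520/127 -46/127; -46/127 515/127]
step 1: y = z − H·x̄ = [189/127]
step 1: S = H·P̄·Hᵀ + R = [5427/127]
step 1: K = P̄·Hᵀ·S⁻¹ = [-1514/5427; -377/5427]
step 1: x' = x̄ + K·y = [241/201, -293/201]
step 1: P' = (I − K·H)·P̄ = [4172/5427 -6460/5427; -6460/5427 20888/5427]
step 2: x̄ = F·x = [-63/67, 241/201]
step 2: P̄ = F·P·Fᵀ + Q = [2510/603 -628/1809; -628/1809 20453/5427]
step 2: y = z − H·x̄ = [-125/201]
step 2: S = H·P̄·Hᵀ + R = [234167/5427]
step 2: K = P̄·Hᵀ·S⁻¹ = [-65886/234167; -14801/234167]
step 2: x' = x̄ + K·y = [-179213/234167, 289972/234167]
step 2: P' = (I − K·H)·P̄ = [174842/234167 -260982/234167; -260982/234167 842150/234167]

step 0: x' = [-172/127, 139/127], P' = [134/127 -222/127; -222/127 618/127]
step 1: x' = [241/201, -293/201], P' = [4172/5427 -6460/5427; -6460/5427 20888/5427]
step 2: x' = [-179213/234167, 289972/234167], P' = [174842/234167 -260982/234167; -260982/234167 842150/234167]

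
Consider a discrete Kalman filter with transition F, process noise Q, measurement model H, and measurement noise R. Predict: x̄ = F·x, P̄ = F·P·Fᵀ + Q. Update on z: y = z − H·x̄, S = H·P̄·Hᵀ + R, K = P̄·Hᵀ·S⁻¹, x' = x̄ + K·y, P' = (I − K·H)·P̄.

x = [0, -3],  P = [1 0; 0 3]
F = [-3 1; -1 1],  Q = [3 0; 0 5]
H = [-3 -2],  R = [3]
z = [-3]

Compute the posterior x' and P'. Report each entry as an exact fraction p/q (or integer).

x' = [48/41, -15/41]
P' = [147/82 -96/41; -96/41 153/41]

x̄ = F·x = [-3, -3]
P̄ = F·P·Fᵀ + Q = [15 6; 6 9]
y = z − H·x̄ = [-18]
S = H·P̄·Hᵀ + R = [246]
K = P̄·Hᵀ·S⁻¹ = [-19/82; -6/41]
x' = x̄ + K·y = [48/41, -15/41]
P' = (I − K·H)·P̄ = [147/82 -96/41; -96/41 153/41]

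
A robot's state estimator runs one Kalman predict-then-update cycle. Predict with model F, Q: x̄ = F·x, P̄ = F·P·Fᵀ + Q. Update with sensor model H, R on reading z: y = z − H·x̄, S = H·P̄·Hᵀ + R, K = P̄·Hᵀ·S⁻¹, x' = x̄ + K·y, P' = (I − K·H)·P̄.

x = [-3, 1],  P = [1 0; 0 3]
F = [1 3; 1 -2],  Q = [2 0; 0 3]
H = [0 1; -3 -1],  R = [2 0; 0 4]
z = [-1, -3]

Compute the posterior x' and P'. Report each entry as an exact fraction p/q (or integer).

x' = [3188/2159, -4223/2159]
P' = [1386/2159 -1282/2159; -1282/2159 3566/2159]

x̄ = F·x = [0, -5]
P̄ = F·P·Fᵀ + Q = [30 -17; -17 16]
y = z − H·x̄ = [4, -8]
S = H·P̄·Hᵀ + R = [18 35; 35 188]
K = P̄·Hᵀ·S⁻¹ = [-641/2159 -719/2159; 1783/2159 70/2159]
x' = x̄ + K·y = [3188/2159, -4223/2159]
P' = (I − K·H)·P̄ = [1386/2159 -1282/2159; -1282/2159 3566/2159]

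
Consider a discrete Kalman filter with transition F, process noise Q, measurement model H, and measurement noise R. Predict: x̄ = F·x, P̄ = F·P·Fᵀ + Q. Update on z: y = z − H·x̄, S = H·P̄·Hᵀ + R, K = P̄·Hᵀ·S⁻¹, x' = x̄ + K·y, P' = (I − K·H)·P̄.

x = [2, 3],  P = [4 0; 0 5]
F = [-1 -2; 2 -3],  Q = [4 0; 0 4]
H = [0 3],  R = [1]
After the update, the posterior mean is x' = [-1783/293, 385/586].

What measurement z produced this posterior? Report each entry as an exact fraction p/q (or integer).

z = [2]

x̄ = F·x = [-8, -5]
P̄ = F·P·Fᵀ + Q = [28 22; 22 65]
S = H·P̄·Hᵀ + R = [586]
K = P̄·Hᵀ·S⁻¹ = [33/293; 195/586]
x' − x̄ = [561/293, 3315/586] = K·y
y = (KᵀK)⁻¹·Kᵀ·(x' − x̄) = [17]
z = y + H·x̄ = [17] + [-15] = [2]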